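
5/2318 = 5/2318=0.00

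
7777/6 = 1296 + 1/6 = 1296.17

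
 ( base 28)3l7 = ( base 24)52j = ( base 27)414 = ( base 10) 2947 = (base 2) 101110000011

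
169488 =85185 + 84303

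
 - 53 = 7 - 60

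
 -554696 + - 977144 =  - 1531840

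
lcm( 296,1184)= 1184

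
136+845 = 981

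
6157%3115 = 3042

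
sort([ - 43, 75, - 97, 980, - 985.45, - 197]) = [- 985.45, - 197, - 97,-43, 75, 980]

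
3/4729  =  3/4729 = 0.00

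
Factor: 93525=3^1* 5^2*29^1*43^1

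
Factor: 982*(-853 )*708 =  -  2^3*3^1*59^1* 491^1*853^1 = - 593053368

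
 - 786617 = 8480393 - 9267010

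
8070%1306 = 234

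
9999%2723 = 1830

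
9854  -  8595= 1259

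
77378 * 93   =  7196154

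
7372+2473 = 9845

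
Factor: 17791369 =2659^1 *6691^1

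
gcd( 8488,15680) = 8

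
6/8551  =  6/8551 = 0.00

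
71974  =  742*97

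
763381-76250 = 687131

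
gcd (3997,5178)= 1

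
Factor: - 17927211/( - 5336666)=2^ ( - 1)*3^1*1193^1*5009^1*2668333^( - 1 ) 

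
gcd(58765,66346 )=7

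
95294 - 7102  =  88192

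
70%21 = 7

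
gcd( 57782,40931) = 1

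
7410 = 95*78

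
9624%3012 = 588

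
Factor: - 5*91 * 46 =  - 20930 = - 2^1*5^1*7^1*13^1*23^1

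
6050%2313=1424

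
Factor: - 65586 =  - 2^1 * 3^1*17^1*643^1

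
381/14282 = 381/14282 = 0.03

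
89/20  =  4 + 9/20 =4.45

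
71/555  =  71/555 = 0.13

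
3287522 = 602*5461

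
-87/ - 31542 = 29/10514 = 0.00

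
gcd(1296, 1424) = 16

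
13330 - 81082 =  -67752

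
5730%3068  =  2662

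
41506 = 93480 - 51974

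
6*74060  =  444360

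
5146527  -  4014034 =1132493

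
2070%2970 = 2070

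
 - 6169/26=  - 238+19/26 = - 237.27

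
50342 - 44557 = 5785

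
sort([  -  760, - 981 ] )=[ -981,-760]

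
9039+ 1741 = 10780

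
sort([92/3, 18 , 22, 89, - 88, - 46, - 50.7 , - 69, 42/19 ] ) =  [ - 88, - 69, - 50.7 ,-46, 42/19 , 18,22, 92/3,89]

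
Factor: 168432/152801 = 528/479 = 2^4*3^1*11^1 *479^(-1) 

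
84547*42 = 3550974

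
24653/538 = 45 + 443/538 = 45.82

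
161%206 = 161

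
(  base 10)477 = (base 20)13h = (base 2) 111011101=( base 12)339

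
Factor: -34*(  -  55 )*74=2^2 * 5^1*11^1*17^1*37^1 = 138380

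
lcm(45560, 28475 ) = 227800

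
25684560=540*47564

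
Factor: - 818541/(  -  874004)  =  2^( - 2 )*3^2*17^ ( - 1 )*103^1*883^1*12853^(-1 ) 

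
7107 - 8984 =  - 1877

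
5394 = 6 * 899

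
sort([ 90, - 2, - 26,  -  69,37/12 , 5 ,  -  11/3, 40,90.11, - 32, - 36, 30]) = [ - 69,-36, - 32, - 26 , - 11/3,-2,37/12,  5,  30,40, 90, 90.11]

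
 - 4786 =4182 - 8968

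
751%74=11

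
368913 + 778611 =1147524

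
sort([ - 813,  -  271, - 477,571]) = [ - 813 , - 477, - 271,571]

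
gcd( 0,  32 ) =32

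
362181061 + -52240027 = 309941034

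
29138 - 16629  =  12509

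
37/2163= 37/2163  =  0.02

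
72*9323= 671256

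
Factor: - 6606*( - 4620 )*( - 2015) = - 2^3*3^3 * 5^2*7^1*11^1*13^1 * 31^1*367^1= - 61497235800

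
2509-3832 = -1323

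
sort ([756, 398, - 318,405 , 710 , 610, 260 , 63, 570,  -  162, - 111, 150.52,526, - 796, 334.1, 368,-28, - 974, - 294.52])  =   [ - 974,-796, - 318, - 294.52, - 162, - 111, - 28 , 63,150.52  ,  260 , 334.1,368, 398,405,526,570,610, 710, 756 ] 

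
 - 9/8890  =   - 1 + 8881/8890 = - 0.00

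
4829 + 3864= 8693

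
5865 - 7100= -1235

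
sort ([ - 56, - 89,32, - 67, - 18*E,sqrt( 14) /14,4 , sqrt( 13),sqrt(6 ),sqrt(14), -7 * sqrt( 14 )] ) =[-89 ,  -  67, - 56, - 18*E,-7*sqrt ( 14),sqrt ( 14) /14, sqrt( 6 ),  sqrt (13 ),sqrt(14 ),4, 32 ] 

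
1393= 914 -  - 479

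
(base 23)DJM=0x1CA8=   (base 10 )7336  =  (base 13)3454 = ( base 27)a1j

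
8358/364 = 597/26  =  22.96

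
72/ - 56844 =-2/1579 = -  0.00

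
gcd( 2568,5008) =8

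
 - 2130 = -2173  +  43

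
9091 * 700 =6363700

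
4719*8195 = 38672205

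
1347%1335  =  12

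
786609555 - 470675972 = 315933583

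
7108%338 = 10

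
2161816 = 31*69736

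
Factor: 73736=2^3*13^1*709^1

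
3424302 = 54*63413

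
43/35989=43/35989=0.00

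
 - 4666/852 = -6 + 223/426 = - 5.48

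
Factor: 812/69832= 2^ ( - 1)*43^( - 1) = 1/86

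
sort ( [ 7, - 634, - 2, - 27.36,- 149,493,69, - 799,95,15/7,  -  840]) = [ - 840, - 799, - 634, - 149, - 27.36, - 2, 15/7,7, 69,95, 493] 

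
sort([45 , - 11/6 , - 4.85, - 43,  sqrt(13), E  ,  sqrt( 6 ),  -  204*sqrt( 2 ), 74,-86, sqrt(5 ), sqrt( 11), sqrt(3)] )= [  -  204 * sqrt(2 ),  -  86,  -  43,  -  4.85,-11/6, sqrt( 3), sqrt( 5),sqrt(  6), E,sqrt( 11), sqrt(13),45,74] 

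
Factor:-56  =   - 2^3 * 7^1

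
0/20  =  0=0.00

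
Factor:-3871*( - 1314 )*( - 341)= -1734494454 = -2^1*3^2 * 7^2*11^1*31^1 * 73^1*79^1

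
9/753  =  3/251=0.01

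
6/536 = 3/268= 0.01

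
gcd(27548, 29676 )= 4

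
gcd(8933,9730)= 1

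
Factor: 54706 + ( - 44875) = 3^1*29^1*113^1  =  9831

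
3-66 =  - 63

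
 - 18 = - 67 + 49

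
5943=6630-687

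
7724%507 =119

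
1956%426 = 252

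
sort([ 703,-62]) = [-62 , 703 ]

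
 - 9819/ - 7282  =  9819/7282=1.35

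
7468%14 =6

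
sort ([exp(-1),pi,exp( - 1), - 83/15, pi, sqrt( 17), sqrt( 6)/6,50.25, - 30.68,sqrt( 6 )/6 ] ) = [-30.68, - 83/15,exp (-1),  exp( - 1), sqrt ( 6)/6,sqrt(6)/6, pi , pi,sqrt( 17 ),  50.25]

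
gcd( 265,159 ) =53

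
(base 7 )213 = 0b1101100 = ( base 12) 90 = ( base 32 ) 3c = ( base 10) 108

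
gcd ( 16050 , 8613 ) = 3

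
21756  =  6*3626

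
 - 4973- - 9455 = 4482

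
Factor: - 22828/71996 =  - 13^1*41^( - 1 ) = - 13/41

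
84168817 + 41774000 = 125942817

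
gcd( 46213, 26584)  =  1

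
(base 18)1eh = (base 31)J4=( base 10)593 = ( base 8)1121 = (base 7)1505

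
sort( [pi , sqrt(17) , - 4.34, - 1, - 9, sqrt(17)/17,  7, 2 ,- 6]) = [ - 9, - 6 , - 4.34,-1, sqrt(17)/17,  2,pi, sqrt( 17),7]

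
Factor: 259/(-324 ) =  - 2^( - 2 ) * 3^( - 4 )*7^1*37^1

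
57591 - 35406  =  22185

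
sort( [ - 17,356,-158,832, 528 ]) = [ - 158, - 17, 356, 528,  832]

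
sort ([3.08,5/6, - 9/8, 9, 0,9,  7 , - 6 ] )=[ - 6, - 9/8,0,5/6,3.08 , 7,9,9 ] 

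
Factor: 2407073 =2407073^1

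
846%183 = 114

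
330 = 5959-5629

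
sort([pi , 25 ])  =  [pi,25]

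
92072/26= 3541+3/13 = 3541.23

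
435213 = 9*48357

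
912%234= 210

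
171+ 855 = 1026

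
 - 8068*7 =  - 56476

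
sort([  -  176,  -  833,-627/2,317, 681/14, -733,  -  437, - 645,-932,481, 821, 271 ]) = [ -932, - 833, - 733, - 645, - 437,- 627/2, -176,681/14, 271 , 317, 481,821 ]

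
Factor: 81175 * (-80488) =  - 6533613400= -2^3*5^2*17^1*191^1*10061^1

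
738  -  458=280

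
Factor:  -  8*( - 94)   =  752  =  2^4 * 47^1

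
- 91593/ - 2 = 45796 + 1/2 = 45796.50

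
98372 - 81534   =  16838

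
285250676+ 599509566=884760242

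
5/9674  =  5/9674 = 0.00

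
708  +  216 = 924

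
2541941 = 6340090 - 3798149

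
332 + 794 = 1126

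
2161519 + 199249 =2360768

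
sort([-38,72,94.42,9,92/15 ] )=[ - 38,  92/15,9,72,94.42]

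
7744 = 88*88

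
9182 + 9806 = 18988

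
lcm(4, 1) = 4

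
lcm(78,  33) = 858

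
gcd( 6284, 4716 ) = 4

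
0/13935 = 0 = 0.00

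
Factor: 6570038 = 2^1*3285019^1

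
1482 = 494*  3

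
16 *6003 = 96048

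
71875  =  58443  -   - 13432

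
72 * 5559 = 400248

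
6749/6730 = 6749/6730= 1.00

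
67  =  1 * 67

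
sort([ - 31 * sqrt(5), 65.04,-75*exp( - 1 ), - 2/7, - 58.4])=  [ - 31 * sqrt( 5), - 58.4 , - 75*exp( - 1 ), -2/7 , 65.04 ] 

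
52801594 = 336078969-283277375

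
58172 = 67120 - 8948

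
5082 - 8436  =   - 3354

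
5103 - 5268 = - 165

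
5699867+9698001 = 15397868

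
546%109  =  1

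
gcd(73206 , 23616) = 18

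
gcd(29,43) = 1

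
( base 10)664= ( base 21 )1ad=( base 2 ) 1010011000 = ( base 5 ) 10124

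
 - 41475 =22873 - 64348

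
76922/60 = 1282+1/30  =  1282.03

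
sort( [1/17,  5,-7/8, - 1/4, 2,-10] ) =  [ - 10,  -  7/8,-1/4,1/17, 2, 5 ]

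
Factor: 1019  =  1019^1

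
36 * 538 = 19368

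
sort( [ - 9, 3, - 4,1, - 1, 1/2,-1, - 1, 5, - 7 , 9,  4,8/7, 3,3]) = [-9,  -  7, - 4, - 1 , - 1,  -  1,1/2,1, 8/7, 3, 3,3,4, 5 , 9] 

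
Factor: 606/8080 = 3/40 = 2^( - 3 )*3^1*5^( - 1)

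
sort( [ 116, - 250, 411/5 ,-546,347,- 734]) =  [ - 734, - 546, - 250,411/5,116,347]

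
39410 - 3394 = 36016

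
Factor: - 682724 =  - 2^2*7^1*37^1*659^1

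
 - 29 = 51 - 80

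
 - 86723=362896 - 449619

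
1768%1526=242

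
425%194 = 37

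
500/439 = 500/439  =  1.14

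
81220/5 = 16244 = 16244.00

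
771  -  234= 537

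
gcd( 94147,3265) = 1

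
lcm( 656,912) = 37392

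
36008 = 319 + 35689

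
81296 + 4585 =85881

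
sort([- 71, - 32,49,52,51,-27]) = [ - 71, - 32,  -  27, 49, 51 , 52 ]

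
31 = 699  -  668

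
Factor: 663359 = 663359^1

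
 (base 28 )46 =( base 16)76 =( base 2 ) 1110110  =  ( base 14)86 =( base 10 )118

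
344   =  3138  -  2794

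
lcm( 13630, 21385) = 1240330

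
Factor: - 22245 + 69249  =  47004  =  2^2*3^1*3917^1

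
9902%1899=407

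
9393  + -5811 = 3582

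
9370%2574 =1648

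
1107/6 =184+1/2 = 184.50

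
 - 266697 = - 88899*3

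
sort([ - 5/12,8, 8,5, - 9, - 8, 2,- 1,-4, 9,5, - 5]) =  [- 9, - 8, - 5, - 4, - 1 , - 5/12,2,  5,5,8,8,9]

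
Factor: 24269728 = 2^5*7^1*108347^1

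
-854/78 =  - 11+2/39 = - 10.95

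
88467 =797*111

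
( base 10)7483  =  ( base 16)1d3b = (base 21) GK7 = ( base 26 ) b1l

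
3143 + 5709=8852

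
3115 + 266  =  3381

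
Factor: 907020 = 2^2 * 3^2*5^1*5039^1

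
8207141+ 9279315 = 17486456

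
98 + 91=189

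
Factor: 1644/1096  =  2^( - 1)*3^1  =  3/2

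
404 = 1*404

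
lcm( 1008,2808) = 39312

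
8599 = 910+7689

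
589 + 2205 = 2794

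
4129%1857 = 415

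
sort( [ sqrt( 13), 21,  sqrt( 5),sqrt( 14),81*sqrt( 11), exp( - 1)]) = [exp(  -  1 ),sqrt( 5),sqrt( 13),sqrt( 14), 21,81*sqrt( 11 )] 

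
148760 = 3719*40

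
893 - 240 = 653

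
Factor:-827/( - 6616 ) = 1/8= 2^(-3 ) 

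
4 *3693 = 14772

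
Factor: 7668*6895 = 2^2 *3^3*5^1*7^1*71^1*197^1 = 52870860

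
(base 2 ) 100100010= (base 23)CE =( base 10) 290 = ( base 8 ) 442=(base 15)145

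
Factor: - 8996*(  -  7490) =67380040 = 2^3*5^1 * 7^1*13^1*107^1 *173^1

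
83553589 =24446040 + 59107549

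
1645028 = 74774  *22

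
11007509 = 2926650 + 8080859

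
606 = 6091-5485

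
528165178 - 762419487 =-234254309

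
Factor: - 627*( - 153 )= 3^3 * 11^1*17^1* 19^1 = 95931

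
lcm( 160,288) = 1440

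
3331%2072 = 1259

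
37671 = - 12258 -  - 49929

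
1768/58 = 30 + 14/29 = 30.48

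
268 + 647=915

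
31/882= 31/882 = 0.04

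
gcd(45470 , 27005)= 5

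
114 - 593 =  - 479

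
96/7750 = 48/3875 = 0.01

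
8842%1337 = 820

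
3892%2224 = 1668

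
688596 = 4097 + 684499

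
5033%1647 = 92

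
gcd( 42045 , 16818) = 8409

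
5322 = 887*6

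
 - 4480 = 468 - 4948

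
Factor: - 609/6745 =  - 3^1 * 5^(-1 )*7^1*19^( - 1 )*29^1*71^(-1) 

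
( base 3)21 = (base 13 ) 7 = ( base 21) 7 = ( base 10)7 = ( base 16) 7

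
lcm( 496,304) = 9424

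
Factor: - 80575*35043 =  - 3^1*5^2 *11^1*293^1*11681^1= - 2823589725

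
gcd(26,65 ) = 13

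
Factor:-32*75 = - 2^5*3^1*5^2 = -2400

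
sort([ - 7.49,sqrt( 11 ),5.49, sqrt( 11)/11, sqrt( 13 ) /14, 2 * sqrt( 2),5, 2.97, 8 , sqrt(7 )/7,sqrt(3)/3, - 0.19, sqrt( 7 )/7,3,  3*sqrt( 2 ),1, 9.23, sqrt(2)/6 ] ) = [ - 7.49,  -  0.19,sqrt( 2)/6, sqrt( 13 )/14, sqrt(11)/11,sqrt(7) /7, sqrt( 7 )/7, sqrt(3 )/3,1, 2 * sqrt( 2),2.97, 3,sqrt(11 ), 3* sqrt( 2),5, 5.49, 8, 9.23]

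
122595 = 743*165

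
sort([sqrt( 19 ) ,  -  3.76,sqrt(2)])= [-3.76, sqrt(2 ),sqrt(19)]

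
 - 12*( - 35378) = 424536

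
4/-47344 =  - 1/11836=- 0.00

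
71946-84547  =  -12601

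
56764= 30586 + 26178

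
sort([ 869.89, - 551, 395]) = [ - 551, 395,869.89 ]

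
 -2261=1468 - 3729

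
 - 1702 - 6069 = -7771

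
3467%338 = 87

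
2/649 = 2/649 = 0.00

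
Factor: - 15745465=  - 5^1 *313^1*10061^1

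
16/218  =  8/109 = 0.07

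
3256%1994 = 1262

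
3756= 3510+246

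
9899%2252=891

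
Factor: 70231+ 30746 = 3^1*97^1*347^1  =  100977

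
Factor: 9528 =2^3*3^1*397^1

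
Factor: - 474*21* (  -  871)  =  8669934 =2^1 * 3^2 * 7^1*13^1*67^1*79^1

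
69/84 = 23/28 = 0.82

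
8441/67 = 125+ 66/67  =  125.99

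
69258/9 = 23086/3 = 7695.33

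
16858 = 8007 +8851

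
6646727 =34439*193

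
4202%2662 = 1540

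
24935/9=24935/9= 2770.56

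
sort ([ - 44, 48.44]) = [ - 44 , 48.44 ]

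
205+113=318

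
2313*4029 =9319077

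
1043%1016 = 27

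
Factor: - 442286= - 2^1*13^1*17011^1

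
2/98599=2/98599 = 0.00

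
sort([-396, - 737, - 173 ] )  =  [ - 737, - 396, - 173]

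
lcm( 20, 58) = 580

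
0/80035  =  0 = 0.00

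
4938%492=18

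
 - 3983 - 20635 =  - 24618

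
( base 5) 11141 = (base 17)2ce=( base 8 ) 1434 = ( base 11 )664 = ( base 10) 796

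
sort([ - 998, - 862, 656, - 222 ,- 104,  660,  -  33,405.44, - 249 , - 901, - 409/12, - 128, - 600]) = [ - 998, - 901,  -  862  , - 600, - 249, - 222,  -  128,-104,  -  409/12, - 33,  405.44,656,660 ]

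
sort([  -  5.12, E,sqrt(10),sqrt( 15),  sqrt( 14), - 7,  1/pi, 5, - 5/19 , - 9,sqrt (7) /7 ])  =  [  -  9, - 7 , - 5.12,  -  5/19, 1/pi, sqrt( 7)/7, E,sqrt(10),sqrt( 14),  sqrt( 15 ), 5]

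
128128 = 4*32032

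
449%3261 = 449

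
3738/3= 1246 = 1246.00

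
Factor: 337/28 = 2^( - 2)*7^(- 1 )*337^1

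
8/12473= 8/12473 = 0.00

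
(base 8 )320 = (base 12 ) 154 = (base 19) AI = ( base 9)251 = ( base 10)208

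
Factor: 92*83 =7636 = 2^2 * 23^1*83^1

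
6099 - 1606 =4493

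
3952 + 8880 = 12832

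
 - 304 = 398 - 702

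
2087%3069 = 2087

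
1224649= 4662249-3437600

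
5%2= 1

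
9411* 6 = 56466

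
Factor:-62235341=  -  7^2*761^1*1669^1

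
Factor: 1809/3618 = 1/2= 2^(-1)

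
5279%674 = 561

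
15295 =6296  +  8999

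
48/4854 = 8/809 = 0.01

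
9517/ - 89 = - 107 + 6/89 = - 106.93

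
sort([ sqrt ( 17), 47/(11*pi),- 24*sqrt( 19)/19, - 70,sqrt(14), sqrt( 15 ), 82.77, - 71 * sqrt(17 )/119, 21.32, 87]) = [  -  70, - 24 * sqrt(19) /19, -71*sqrt(17 )/119,47/( 11*pi) , sqrt( 14), sqrt(15) , sqrt( 17 ),21.32, 82.77,87] 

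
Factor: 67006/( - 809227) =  - 2^1 * 37^( - 1 )*21871^( - 1) *33503^1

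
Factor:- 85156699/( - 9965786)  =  2^( - 1)*47^ ( - 1)*107^1*181^1*4397^1*106019^( -1 )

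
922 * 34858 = 32139076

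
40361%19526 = 1309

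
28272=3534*8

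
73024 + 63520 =136544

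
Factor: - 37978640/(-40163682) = 2^3 *3^( - 1 )*5^1*7^1*13^( - 1)*19^( - 1)*41^( - 1 )*661^( - 1)*67819^1  =  18989320/20081841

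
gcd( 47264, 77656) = 8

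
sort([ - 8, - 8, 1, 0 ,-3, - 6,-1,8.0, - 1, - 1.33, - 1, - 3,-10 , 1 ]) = [-10,  -  8, - 8,- 6, - 3, - 3, - 1.33, - 1, - 1  ,- 1, 0, 1,  1,8.0] 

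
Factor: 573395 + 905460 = 5^1 * 7^1 * 29^1*31^1 * 47^1= 1478855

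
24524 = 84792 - 60268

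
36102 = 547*66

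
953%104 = 17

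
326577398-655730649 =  - 329153251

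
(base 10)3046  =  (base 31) 358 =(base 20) 7C6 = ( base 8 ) 5746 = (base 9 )4154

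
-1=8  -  9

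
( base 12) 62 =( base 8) 112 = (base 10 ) 74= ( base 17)46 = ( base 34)26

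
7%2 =1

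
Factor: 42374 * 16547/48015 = 2^1*3^( - 2 )*5^( - 1 )*11^( -1) * 97^( - 1 )*16547^1*21187^1 =701162578/48015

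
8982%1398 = 594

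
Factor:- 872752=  - 2^4*54547^1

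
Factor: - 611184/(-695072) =2^( - 1)*3^1*17^1*29^( - 1) =51/58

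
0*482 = 0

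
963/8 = 963/8 = 120.38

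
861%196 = 77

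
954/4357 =954/4357 =0.22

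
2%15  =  2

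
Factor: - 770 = - 2^1 * 5^1*7^1* 11^1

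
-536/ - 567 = 536/567= 0.95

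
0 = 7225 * 0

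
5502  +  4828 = 10330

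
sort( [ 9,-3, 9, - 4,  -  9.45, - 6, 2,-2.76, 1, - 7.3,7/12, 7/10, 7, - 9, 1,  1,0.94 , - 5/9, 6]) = [ -9.45, - 9, - 7.3,- 6,  -  4,-3, - 2.76,-5/9,7/12, 7/10, 0.94,1,1, 1, 2,6, 7, 9,9]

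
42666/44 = 969 + 15/22=969.68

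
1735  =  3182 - 1447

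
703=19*37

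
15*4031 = 60465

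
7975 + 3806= 11781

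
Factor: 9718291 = 11^1*19^1* 46499^1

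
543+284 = 827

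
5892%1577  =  1161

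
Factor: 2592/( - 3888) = -2/3 = - 2^1*3^( - 1)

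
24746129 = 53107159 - 28361030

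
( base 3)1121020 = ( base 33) 12C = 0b10010001111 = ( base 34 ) 10b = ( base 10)1167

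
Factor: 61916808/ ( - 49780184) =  - 3^1* 1373^1*1879^1*6222523^ ( - 1) = -7739601/6222523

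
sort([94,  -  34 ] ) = [ - 34,94 ] 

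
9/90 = 1/10 = 0.10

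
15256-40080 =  - 24824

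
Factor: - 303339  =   - 3^1*101113^1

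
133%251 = 133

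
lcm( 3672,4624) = 124848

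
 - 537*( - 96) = 51552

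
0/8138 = 0 = 0.00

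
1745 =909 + 836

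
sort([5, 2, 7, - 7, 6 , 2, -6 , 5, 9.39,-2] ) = [ - 7,-6, - 2, 2, 2,5, 5, 6, 7, 9.39] 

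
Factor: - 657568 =-2^5*20549^1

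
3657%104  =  17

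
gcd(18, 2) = 2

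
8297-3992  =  4305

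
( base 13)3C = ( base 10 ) 51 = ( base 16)33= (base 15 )36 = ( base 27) 1O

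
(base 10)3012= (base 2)101111000100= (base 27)43F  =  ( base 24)55c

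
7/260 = 7/260 = 0.03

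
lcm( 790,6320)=6320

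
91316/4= 22829=22829.00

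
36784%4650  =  4234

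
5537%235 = 132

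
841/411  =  2 + 19/411 = 2.05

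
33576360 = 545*61608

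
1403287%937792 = 465495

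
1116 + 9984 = 11100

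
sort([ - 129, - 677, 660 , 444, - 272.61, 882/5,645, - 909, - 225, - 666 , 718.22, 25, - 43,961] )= [-909, - 677, - 666, - 272.61 , - 225, - 129, - 43,  25,882/5,444,645,660,718.22,961 ]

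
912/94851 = 304/31617 = 0.01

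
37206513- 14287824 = 22918689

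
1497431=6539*229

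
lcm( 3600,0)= 0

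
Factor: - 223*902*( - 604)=2^3*11^1*41^1 * 151^1*223^1 = 121492184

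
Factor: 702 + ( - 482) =2^2 * 5^1*11^1 = 220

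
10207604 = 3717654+6489950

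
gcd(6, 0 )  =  6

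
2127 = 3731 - 1604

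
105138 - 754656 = - 649518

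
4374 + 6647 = 11021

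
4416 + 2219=6635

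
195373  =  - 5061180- -5256553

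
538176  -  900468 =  - 362292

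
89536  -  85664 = 3872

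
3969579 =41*96819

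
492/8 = 61 + 1/2 = 61.50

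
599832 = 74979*8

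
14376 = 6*2396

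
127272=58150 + 69122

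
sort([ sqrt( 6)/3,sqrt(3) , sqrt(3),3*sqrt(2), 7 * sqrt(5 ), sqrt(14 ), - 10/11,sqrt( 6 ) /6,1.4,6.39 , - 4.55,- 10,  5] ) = [ - 10, - 4.55, - 10/11,sqrt (6)/6, sqrt(6) /3,1.4,sqrt ( 3),  sqrt( 3), sqrt(14 ),3*sqrt( 2),5,6.39, 7*sqrt(5)] 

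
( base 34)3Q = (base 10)128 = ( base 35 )3n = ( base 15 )88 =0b10000000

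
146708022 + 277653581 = 424361603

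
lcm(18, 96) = 288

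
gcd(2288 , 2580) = 4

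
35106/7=5015  +  1/7 = 5015.14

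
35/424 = 35/424 = 0.08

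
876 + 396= 1272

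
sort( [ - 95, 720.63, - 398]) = [-398, - 95,720.63]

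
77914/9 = 8657  +  1/9= 8657.11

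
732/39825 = 244/13275 = 0.02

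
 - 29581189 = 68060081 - 97641270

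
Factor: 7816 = 2^3*977^1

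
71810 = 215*334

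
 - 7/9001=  - 1 +8994/9001 = - 0.00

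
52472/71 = 52472/71=739.04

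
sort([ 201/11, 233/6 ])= [ 201/11, 233/6]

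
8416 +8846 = 17262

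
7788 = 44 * 177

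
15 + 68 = 83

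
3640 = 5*728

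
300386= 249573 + 50813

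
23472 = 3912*6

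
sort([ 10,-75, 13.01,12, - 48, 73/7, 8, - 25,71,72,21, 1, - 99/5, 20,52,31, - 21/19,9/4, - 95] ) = [ - 95,  -  75,-48, - 25, - 99/5, - 21/19  ,  1,9/4, 8,10, 73/7, 12, 13.01,  20, 21,31, 52, 71,72]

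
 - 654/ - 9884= 327/4942 = 0.07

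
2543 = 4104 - 1561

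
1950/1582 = 1 + 184/791 = 1.23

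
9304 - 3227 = 6077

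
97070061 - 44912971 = 52157090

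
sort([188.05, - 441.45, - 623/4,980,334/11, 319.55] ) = [ - 441.45  ,-623/4,334/11 , 188.05, 319.55, 980] 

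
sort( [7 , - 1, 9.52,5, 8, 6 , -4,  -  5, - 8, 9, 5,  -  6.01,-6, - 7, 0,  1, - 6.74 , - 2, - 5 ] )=[ - 8, - 7,-6.74,- 6.01, - 6,  -  5,  -  5,  -  4 , - 2, - 1,0, 1, 5, 5 , 6,7, 8, 9,9.52 ]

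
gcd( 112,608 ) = 16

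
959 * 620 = 594580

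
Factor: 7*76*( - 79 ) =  - 2^2*7^1*19^1*79^1 = - 42028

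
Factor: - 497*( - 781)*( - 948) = -367972836 = - 2^2*3^1*7^1*11^1*71^2*79^1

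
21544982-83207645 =  -  61662663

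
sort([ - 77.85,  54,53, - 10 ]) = [ - 77.85, - 10,53,54] 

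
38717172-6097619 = 32619553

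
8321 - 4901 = 3420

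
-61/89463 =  -1+89402/89463=- 0.00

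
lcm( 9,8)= 72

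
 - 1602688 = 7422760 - 9025448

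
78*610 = 47580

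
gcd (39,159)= 3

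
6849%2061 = 666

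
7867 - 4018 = 3849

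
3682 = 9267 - 5585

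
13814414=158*87433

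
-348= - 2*174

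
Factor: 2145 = 3^1 * 5^1*11^1*13^1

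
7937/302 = 26+85/302 = 26.28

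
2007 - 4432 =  - 2425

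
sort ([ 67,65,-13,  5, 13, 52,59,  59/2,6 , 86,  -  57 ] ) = [ - 57, - 13,5, 6,13, 59/2, 52,59,65,67, 86 ]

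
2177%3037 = 2177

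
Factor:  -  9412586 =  - 2^1*109^1*43177^1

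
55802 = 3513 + 52289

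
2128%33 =16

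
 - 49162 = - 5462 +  - 43700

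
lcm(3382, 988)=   87932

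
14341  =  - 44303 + 58644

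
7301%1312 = 741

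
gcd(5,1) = 1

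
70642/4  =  17660 + 1/2 = 17660.50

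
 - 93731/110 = -853  +  9/10 = - 852.10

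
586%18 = 10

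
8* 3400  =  27200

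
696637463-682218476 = 14418987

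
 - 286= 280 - 566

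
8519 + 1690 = 10209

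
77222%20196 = 16634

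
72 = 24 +48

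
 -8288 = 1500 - 9788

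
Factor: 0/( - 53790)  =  0^1 = 0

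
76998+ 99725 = 176723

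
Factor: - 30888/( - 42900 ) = 2^1*3^2*5^( - 2) = 18/25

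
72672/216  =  336 + 4/9=336.44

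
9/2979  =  1/331=0.00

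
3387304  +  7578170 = 10965474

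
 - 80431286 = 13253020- 93684306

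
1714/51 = 33 + 31/51 = 33.61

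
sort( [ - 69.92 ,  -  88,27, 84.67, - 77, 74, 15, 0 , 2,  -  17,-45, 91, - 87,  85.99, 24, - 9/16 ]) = [ - 88, - 87, - 77,  -  69.92,  -  45, - 17,-9/16, 0,2,15, 24, 27,74, 84.67, 85.99, 91] 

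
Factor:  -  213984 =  - 2^5*3^2*743^1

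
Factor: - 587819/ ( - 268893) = 3^ ( - 3)*23^ ( - 1)*37^1  *433^( - 1)*15887^1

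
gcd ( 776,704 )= 8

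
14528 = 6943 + 7585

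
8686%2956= 2774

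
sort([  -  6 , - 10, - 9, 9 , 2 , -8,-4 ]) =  [-10, - 9, -8 , - 6,  -  4, 2,  9] 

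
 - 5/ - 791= 5/791 =0.01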